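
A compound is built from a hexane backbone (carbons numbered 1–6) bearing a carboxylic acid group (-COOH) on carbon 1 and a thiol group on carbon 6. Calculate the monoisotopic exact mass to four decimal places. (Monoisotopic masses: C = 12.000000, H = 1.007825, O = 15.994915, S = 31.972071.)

162.0715

Atom tally by fragment:
  HOOCCH2 → C:2 H:3 O:2
  CH2 → C:1 H:2
  CH2 → C:1 H:2
  CH2 → C:1 H:2
  CH2 → C:1 H:2
  CH2SH → C:1 H:3 S:1
Element totals:
  C: 7
  H: 14
  O: 2
  S: 1
Molecular formula: C7H14O2S.
  M = 7(12.0) + 14(1.007825) + 2(15.994915) + 31.972071
    = 84.000000 + 14.109550 + 31.989830 + 31.972071 = 162.071451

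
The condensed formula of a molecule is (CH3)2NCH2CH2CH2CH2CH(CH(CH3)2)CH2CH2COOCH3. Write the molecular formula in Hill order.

C14H29NO2

Atom tally by fragment:
  (CH3)2NCH2 → C:3 H:8 N:1
  CH2 → C:1 H:2
  CH2 → C:1 H:2
  CH2 → C:1 H:2
  CH(CH(CH3)2) → C:4 H:8
  CH2 → C:1 H:2
  CH2COOCH3 → C:3 H:5 O:2
Element totals:
  C: 14
  H: 29
  N: 1
  O: 2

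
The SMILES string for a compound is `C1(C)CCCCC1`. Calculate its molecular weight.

98.19 g/mol

Atom tally by fragment:
  cyclohexane ring core → C:6 H:12
  (− 1 ring H displaced by substituents)
  + CH3 → C:1 H:3
Element totals:
  C: 7
  H: 14
Molecular formula: C7H14.
  M = 7(12.011) + 14(1.008)
    = 84.077 + 14.112 = 98.189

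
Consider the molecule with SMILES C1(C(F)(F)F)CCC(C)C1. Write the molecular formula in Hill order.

C7H11F3

Atom tally by fragment:
  cyclopentane ring core → C:5 H:10
  (− 2 ring H displaced by substituents)
  + CF3 → C:1 F:3
  + CH3 → C:1 H:3
Element totals:
  C: 7
  H: 11
  F: 3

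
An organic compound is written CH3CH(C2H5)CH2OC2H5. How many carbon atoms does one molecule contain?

7

Atom tally by fragment:
  CH3 → C:1 H:3
  CH(C2H5) → C:3 H:6
  CH2OC2H5 → C:3 H:7 O:1
Element totals:
  C: 7
  H: 16
  O: 1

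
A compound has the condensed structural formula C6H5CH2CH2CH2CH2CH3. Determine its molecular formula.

C11H16

Element totals:
  C: 11
  H: 16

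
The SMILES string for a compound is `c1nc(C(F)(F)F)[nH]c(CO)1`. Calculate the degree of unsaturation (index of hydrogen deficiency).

Atom tally by fragment:
  imidazole ring core → C:3 H:4 N:2
  (− 2 ring H displaced by substituents)
  + CF3 → C:1 F:3
  + CH2OH → C:1 H:3 O:1
Element totals:
  C: 5
  H: 5
  F: 3
  N: 2
  O: 1
Molecular formula: C5H5F3N2O.
DoU = (2C + 2 + N − H − X) / 2 = (2·5 + 2 + 2 − 5 − 3) / 2 = 3.

3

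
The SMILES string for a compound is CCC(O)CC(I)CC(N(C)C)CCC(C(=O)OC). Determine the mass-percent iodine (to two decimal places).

Atom tally by fragment:
  CH3 → C:1 H:3
  CH2 → C:1 H:2
  CH(OH) → C:1 H:2 O:1
  CH2 → C:1 H:2
  CH(I) → C:1 H:1 I:1
  CH2 → C:1 H:2
  CH(N(CH3)2) → C:3 H:7 N:1
  CH2 → C:1 H:2
  CH2 → C:1 H:2
  CH2COOCH3 → C:3 H:5 O:2
Element totals:
  C: 14
  H: 28
  I: 1
  N: 1
  O: 3
Molecular formula: C14H28INO3.
Molar mass = 385.286 g/mol.
Mass from I: 1 × 126.904 = 126.904 g/mol.
%I = 126.904 / 385.286 × 100 = 32.94%.

32.94%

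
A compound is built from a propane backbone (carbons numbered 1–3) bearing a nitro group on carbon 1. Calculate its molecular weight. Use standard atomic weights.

89.09 g/mol

Atom tally by fragment:
  O2NCH2 → C:1 H:2 N:1 O:2
  CH2 → C:1 H:2
  CH3 → C:1 H:3
Element totals:
  C: 3
  H: 7
  N: 1
  O: 2
Molecular formula: C3H7NO2.
  M = 3(12.011) + 7(1.008) + 14.007 + 2(15.999)
    = 36.033 + 7.056 + 14.007 + 31.998 = 89.094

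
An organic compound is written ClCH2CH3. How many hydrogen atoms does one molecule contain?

Atom tally by fragment:
  ClCH2 → C:1 H:2 Cl:1
  CH3 → C:1 H:3
Element totals:
  C: 2
  H: 5
  Cl: 1

5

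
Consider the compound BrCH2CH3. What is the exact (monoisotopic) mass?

107.9575

Atom tally by fragment:
  BrCH2 → C:1 H:2 Br:1
  CH3 → C:1 H:3
Element totals:
  C: 2
  H: 5
  Br: 1
Molecular formula: C2H5Br.
  M = 2(12.0) + 5(1.007825) + 78.918338
    = 24.000000 + 5.039125 + 78.918338 = 107.957463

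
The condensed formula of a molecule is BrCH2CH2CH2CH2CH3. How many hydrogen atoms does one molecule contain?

11

Atom tally by fragment:
  BrCH2 → C:1 H:2 Br:1
  CH2 → C:1 H:2
  CH2 → C:1 H:2
  CH2 → C:1 H:2
  CH3 → C:1 H:3
Element totals:
  C: 5
  H: 11
  Br: 1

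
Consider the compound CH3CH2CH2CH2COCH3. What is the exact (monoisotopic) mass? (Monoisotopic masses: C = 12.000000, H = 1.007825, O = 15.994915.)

Atom tally by fragment:
  CH3 → C:1 H:3
  CH2 → C:1 H:2
  CH2 → C:1 H:2
  CH2COCH3 → C:3 H:5 O:1
Element totals:
  C: 6
  H: 12
  O: 1
Molecular formula: C6H12O.
  M = 6(12.0) + 12(1.007825) + 15.994915
    = 72.000000 + 12.093900 + 15.994915 = 100.088815

100.0888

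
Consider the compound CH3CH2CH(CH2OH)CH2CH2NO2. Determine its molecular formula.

Element totals:
  C: 6
  H: 13
  N: 1
  O: 3

C6H13NO3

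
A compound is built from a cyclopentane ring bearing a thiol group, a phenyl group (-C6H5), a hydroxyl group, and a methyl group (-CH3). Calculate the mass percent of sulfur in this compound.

15.39%

Atom tally by fragment:
  cyclopentane ring core → C:5 H:10
  (− 4 ring H displaced by substituents)
  + SH → S:1 H:1
  + C6H5 → C:6 H:5
  + OH → O:1 H:1
  + CH3 → C:1 H:3
Element totals:
  C: 12
  H: 16
  O: 1
  S: 1
Molecular formula: C12H16OS.
Molar mass = 208.319 g/mol.
Mass from S: 1 × 32.06 = 32.060 g/mol.
%S = 32.060 / 208.319 × 100 = 15.39%.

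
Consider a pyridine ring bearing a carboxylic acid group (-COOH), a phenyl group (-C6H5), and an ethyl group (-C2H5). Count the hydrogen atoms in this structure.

Atom tally by fragment:
  pyridine ring core → C:5 H:5 N:1
  (− 3 ring H displaced by substituents)
  + COOH → C:1 H:1 O:2
  + C6H5 → C:6 H:5
  + C2H5 → C:2 H:5
Element totals:
  C: 14
  H: 13
  N: 1
  O: 2

13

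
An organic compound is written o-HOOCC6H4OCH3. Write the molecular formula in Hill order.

Element totals:
  C: 8
  H: 8
  O: 3

C8H8O3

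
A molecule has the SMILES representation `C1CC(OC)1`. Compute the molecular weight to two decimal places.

72.11 g/mol

Atom tally by fragment:
  cyclopropane ring core → C:3 H:6
  (− 1 ring H displaced by substituents)
  + OCH3 → C:1 H:3 O:1
Element totals:
  C: 4
  H: 8
  O: 1
Molecular formula: C4H8O.
  M = 4(12.011) + 8(1.008) + 15.999
    = 48.044 + 8.064 + 15.999 = 72.107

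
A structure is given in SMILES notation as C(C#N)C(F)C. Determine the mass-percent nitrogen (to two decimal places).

16.08%

Atom tally by fragment:
  NCCH2 → C:2 H:2 N:1
  CH(F) → C:1 H:1 F:1
  CH3 → C:1 H:3
Element totals:
  C: 4
  H: 6
  F: 1
  N: 1
Molecular formula: C4H6FN.
Molar mass = 87.097 g/mol.
Mass from N: 1 × 14.007 = 14.007 g/mol.
%N = 14.007 / 87.097 × 100 = 16.08%.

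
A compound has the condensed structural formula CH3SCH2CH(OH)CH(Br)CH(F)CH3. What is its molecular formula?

Atom tally by fragment:
  CH3SCH2 → C:2 H:5 S:1
  CH(OH) → C:1 H:2 O:1
  CH(Br) → C:1 H:1 Br:1
  CH(F) → C:1 H:1 F:1
  CH3 → C:1 H:3
Element totals:
  C: 6
  H: 12
  Br: 1
  F: 1
  O: 1
  S: 1

C6H12BrFOS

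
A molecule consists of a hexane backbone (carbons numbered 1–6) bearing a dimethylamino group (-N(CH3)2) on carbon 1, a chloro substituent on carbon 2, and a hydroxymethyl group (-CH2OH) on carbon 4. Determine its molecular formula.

C9H20ClNO

Atom tally by fragment:
  (CH3)2NCH2 → C:3 H:8 N:1
  CH(Cl) → C:1 H:1 Cl:1
  CH2 → C:1 H:2
  CH(CH2OH) → C:2 H:4 O:1
  CH2 → C:1 H:2
  CH3 → C:1 H:3
Element totals:
  C: 9
  H: 20
  Cl: 1
  N: 1
  O: 1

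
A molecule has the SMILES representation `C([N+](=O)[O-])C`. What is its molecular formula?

C2H5NO2

Atom tally by fragment:
  O2NCH2 → C:1 H:2 N:1 O:2
  CH3 → C:1 H:3
Element totals:
  C: 2
  H: 5
  N: 1
  O: 2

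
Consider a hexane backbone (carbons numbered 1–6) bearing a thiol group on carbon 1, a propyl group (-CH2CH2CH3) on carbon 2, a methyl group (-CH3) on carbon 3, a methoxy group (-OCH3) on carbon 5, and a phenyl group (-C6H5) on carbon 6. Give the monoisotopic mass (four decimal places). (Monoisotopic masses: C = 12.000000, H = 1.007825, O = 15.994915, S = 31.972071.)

Atom tally by fragment:
  HSCH2 → C:1 H:3 S:1
  CH(CH2CH2CH3) → C:4 H:8
  CH(CH3) → C:2 H:4
  CH2 → C:1 H:2
  CH(OCH3) → C:2 H:4 O:1
  CH2C6H5 → C:7 H:7
Element totals:
  C: 17
  H: 28
  O: 1
  S: 1
Molecular formula: C17H28OS.
  M = 17(12.0) + 28(1.007825) + 15.994915 + 31.972071
    = 204.000000 + 28.219100 + 15.994915 + 31.972071 = 280.186086

280.1861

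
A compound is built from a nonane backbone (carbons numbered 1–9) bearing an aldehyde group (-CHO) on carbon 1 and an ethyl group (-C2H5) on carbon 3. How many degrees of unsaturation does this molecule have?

1

Atom tally by fragment:
  OHCCH2 → C:2 H:3 O:1
  CH2 → C:1 H:2
  CH(C2H5) → C:3 H:6
  CH2 → C:1 H:2
  CH2 → C:1 H:2
  CH2 → C:1 H:2
  CH2 → C:1 H:2
  CH2 → C:1 H:2
  CH3 → C:1 H:3
Element totals:
  C: 12
  H: 24
  O: 1
Molecular formula: C12H24O.
DoU = (2C + 2 + N − H − X) / 2 = (2·12 + 2 + 0 − 24 − 0) / 2 = 1.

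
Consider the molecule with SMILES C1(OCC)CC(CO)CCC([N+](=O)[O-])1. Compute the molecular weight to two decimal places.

Atom tally by fragment:
  cyclohexane ring core → C:6 H:12
  (− 3 ring H displaced by substituents)
  + OC2H5 → C:2 H:5 O:1
  + CH2OH → C:1 H:3 O:1
  + NO2 → N:1 O:2
Element totals:
  C: 9
  H: 17
  N: 1
  O: 4
Molecular formula: C9H17NO4.
  M = 9(12.011) + 17(1.008) + 14.007 + 4(15.999)
    = 108.099 + 17.136 + 14.007 + 63.996 = 203.238

203.24 g/mol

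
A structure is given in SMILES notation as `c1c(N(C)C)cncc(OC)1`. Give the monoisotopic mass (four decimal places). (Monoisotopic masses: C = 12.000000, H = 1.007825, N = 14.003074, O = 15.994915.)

Atom tally by fragment:
  pyridine ring core → C:5 H:5 N:1
  (− 2 ring H displaced by substituents)
  + N(CH3)2 → N:1 C:2 H:6
  + OCH3 → C:1 H:3 O:1
Element totals:
  C: 8
  H: 12
  N: 2
  O: 1
Molecular formula: C8H12N2O.
  M = 8(12.0) + 12(1.007825) + 2(14.003074) + 15.994915
    = 96.000000 + 12.093900 + 28.006148 + 15.994915 = 152.094963

152.0950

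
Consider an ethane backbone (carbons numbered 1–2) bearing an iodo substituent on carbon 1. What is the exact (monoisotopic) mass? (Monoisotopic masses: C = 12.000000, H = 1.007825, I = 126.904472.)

Atom tally by fragment:
  ICH2 → C:1 H:2 I:1
  CH3 → C:1 H:3
Element totals:
  C: 2
  H: 5
  I: 1
Molecular formula: C2H5I.
  M = 2(12.0) + 5(1.007825) + 126.904472
    = 24.000000 + 5.039125 + 126.904472 = 155.943597

155.9436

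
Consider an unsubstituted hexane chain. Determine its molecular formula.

C6H14

Atom tally by fragment:
  CH3 → C:1 H:3
  CH2 → C:1 H:2
  CH2 → C:1 H:2
  CH2 → C:1 H:2
  CH2 → C:1 H:2
  CH3 → C:1 H:3
Element totals:
  C: 6
  H: 14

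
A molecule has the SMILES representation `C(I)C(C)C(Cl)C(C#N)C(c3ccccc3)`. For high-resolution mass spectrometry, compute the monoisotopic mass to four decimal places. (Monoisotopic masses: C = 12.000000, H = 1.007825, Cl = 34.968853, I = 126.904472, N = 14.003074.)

Atom tally by fragment:
  ICH2 → C:1 H:2 I:1
  CH(CH3) → C:2 H:4
  CH(Cl) → C:1 H:1 Cl:1
  CH(CN) → C:2 H:1 N:1
  CH2C6H5 → C:7 H:7
Element totals:
  C: 13
  H: 15
  Cl: 1
  I: 1
  N: 1
Molecular formula: C13H15ClIN.
  M = 13(12.0) + 15(1.007825) + 34.968853 + 126.904472 + 14.003074
    = 156.000000 + 15.117375 + 34.968853 + 126.904472 + 14.003074 = 346.993774

346.9938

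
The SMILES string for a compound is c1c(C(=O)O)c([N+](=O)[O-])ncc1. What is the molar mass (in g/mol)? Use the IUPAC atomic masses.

168.11 g/mol

Atom tally by fragment:
  pyridine ring core → C:5 H:5 N:1
  (− 2 ring H displaced by substituents)
  + COOH → C:1 H:1 O:2
  + NO2 → N:1 O:2
Element totals:
  C: 6
  H: 4
  N: 2
  O: 4
Molecular formula: C6H4N2O4.
  M = 6(12.011) + 4(1.008) + 2(14.007) + 4(15.999)
    = 72.066 + 4.032 + 28.014 + 63.996 = 168.108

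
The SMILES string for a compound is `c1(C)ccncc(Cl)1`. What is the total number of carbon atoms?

Atom tally by fragment:
  pyridine ring core → C:5 H:5 N:1
  (− 2 ring H displaced by substituents)
  + CH3 → C:1 H:3
  + Cl → Cl:1
Element totals:
  C: 6
  H: 6
  Cl: 1
  N: 1

6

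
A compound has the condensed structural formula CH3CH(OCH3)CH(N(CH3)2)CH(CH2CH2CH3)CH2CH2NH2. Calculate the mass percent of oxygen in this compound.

7.39%

Atom tally by fragment:
  CH3 → C:1 H:3
  CH(OCH3) → C:2 H:4 O:1
  CH(N(CH3)2) → C:3 H:7 N:1
  CH(CH2CH2CH3) → C:4 H:8
  CH2 → C:1 H:2
  CH2NH2 → C:1 H:4 N:1
Element totals:
  C: 12
  H: 28
  N: 2
  O: 1
Molecular formula: C12H28N2O.
Molar mass = 216.369 g/mol.
Mass from O: 1 × 15.999 = 15.999 g/mol.
%O = 15.999 / 216.369 × 100 = 7.39%.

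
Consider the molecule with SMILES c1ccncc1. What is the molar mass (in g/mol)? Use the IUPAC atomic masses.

Atom tally by fragment:
  pyridine ring core → C:5 H:5 N:1
Element totals:
  C: 5
  H: 5
  N: 1
Molecular formula: C5H5N.
  M = 5(12.011) + 5(1.008) + 14.007
    = 60.055 + 5.040 + 14.007 = 79.102

79.10 g/mol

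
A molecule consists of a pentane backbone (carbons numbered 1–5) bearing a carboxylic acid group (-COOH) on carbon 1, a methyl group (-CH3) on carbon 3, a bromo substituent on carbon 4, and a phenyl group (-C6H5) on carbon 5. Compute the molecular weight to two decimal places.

Atom tally by fragment:
  HOOCCH2 → C:2 H:3 O:2
  CH2 → C:1 H:2
  CH(CH3) → C:2 H:4
  CH(Br) → C:1 H:1 Br:1
  CH2C6H5 → C:7 H:7
Element totals:
  C: 13
  H: 17
  Br: 1
  O: 2
Molecular formula: C13H17BrO2.
  M = 13(12.011) + 17(1.008) + 79.904 + 2(15.999)
    = 156.143 + 17.136 + 79.904 + 31.998 = 285.181

285.18 g/mol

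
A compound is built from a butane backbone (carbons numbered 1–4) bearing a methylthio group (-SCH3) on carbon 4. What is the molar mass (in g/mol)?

Atom tally by fragment:
  CH3 → C:1 H:3
  CH2 → C:1 H:2
  CH2 → C:1 H:2
  CH2SCH3 → C:2 H:5 S:1
Element totals:
  C: 5
  H: 12
  S: 1
Molecular formula: C5H12S.
  M = 5(12.011) + 12(1.008) + 32.06
    = 60.055 + 12.096 + 32.060 = 104.211

104.21 g/mol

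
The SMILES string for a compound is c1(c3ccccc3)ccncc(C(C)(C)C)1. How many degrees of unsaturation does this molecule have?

8

Atom tally by fragment:
  pyridine ring core → C:5 H:5 N:1
  (− 2 ring H displaced by substituents)
  + C6H5 → C:6 H:5
  + C(CH3)3 → C:4 H:9
Element totals:
  C: 15
  H: 17
  N: 1
Molecular formula: C15H17N.
DoU = (2C + 2 + N − H − X) / 2 = (2·15 + 2 + 1 − 17 − 0) / 2 = 8.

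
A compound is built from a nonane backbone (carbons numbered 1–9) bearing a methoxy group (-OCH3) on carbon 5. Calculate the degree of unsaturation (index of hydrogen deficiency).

Atom tally by fragment:
  CH3 → C:1 H:3
  CH2 → C:1 H:2
  CH2 → C:1 H:2
  CH2 → C:1 H:2
  CH(OCH3) → C:2 H:4 O:1
  CH2 → C:1 H:2
  CH2 → C:1 H:2
  CH2 → C:1 H:2
  CH3 → C:1 H:3
Element totals:
  C: 10
  H: 22
  O: 1
Molecular formula: C10H22O.
DoU = (2C + 2 + N − H − X) / 2 = (2·10 + 2 + 0 − 22 − 0) / 2 = 0.

0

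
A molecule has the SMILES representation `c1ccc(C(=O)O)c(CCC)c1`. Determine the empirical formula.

C5H6O

Atom tally by fragment:
  benzene ring core → C:6 H:6
  (− 2 ring H displaced by substituents)
  + COOH → C:1 H:1 O:2
  + CH2CH2CH3 → C:3 H:7
Element totals:
  C: 10
  H: 12
  O: 2
Molecular formula: C10H12O2.
gcd of subscripts = 2; dividing each by 2:
  C: 10/2 = 5
  H: 12/2 = 6
  O: 2/2 = 1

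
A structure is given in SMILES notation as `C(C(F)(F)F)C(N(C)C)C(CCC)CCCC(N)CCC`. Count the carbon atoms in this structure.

Atom tally by fragment:
  F3CCH2 → C:2 H:2 F:3
  CH(N(CH3)2) → C:3 H:7 N:1
  CH(CH2CH2CH3) → C:4 H:8
  CH2 → C:1 H:2
  CH2 → C:1 H:2
  CH2 → C:1 H:2
  CH(NH2) → C:1 H:3 N:1
  CH2 → C:1 H:2
  CH2 → C:1 H:2
  CH3 → C:1 H:3
Element totals:
  C: 16
  H: 33
  F: 3
  N: 2

16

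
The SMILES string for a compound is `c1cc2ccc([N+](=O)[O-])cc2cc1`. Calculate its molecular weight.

Atom tally by fragment:
  naphthalene ring system core → C:10 H:8
  (− 1 ring H displaced by substituents)
  + NO2 → N:1 O:2
Element totals:
  C: 10
  H: 7
  N: 1
  O: 2
Molecular formula: C10H7NO2.
  M = 10(12.011) + 7(1.008) + 14.007 + 2(15.999)
    = 120.110 + 7.056 + 14.007 + 31.998 = 173.171

173.17 g/mol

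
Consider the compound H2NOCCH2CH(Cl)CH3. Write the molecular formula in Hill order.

C4H8ClNO

Element totals:
  C: 4
  H: 8
  Cl: 1
  N: 1
  O: 1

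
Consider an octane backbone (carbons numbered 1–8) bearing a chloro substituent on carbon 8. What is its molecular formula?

Atom tally by fragment:
  CH3 → C:1 H:3
  CH2 → C:1 H:2
  CH2 → C:1 H:2
  CH2 → C:1 H:2
  CH2 → C:1 H:2
  CH2 → C:1 H:2
  CH2 → C:1 H:2
  CH2Cl → C:1 H:2 Cl:1
Element totals:
  C: 8
  H: 17
  Cl: 1

C8H17Cl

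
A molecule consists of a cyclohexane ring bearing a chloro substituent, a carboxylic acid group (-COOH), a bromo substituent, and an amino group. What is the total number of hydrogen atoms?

11

Atom tally by fragment:
  cyclohexane ring core → C:6 H:12
  (− 4 ring H displaced by substituents)
  + Cl → Cl:1
  + COOH → C:1 H:1 O:2
  + Br → Br:1
  + NH2 → N:1 H:2
Element totals:
  C: 7
  H: 11
  Br: 1
  Cl: 1
  N: 1
  O: 2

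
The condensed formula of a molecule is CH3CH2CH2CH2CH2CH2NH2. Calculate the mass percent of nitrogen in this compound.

13.84%

Atom tally by fragment:
  CH3 → C:1 H:3
  CH2 → C:1 H:2
  CH2 → C:1 H:2
  CH2 → C:1 H:2
  CH2 → C:1 H:2
  CH2NH2 → C:1 H:4 N:1
Element totals:
  C: 6
  H: 15
  N: 1
Molecular formula: C6H15N.
Molar mass = 101.193 g/mol.
Mass from N: 1 × 14.007 = 14.007 g/mol.
%N = 14.007 / 101.193 × 100 = 13.84%.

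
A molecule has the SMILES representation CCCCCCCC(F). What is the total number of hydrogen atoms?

17

Atom tally by fragment:
  CH3 → C:1 H:3
  CH2 → C:1 H:2
  CH2 → C:1 H:2
  CH2 → C:1 H:2
  CH2 → C:1 H:2
  CH2 → C:1 H:2
  CH2 → C:1 H:2
  CH2F → C:1 H:2 F:1
Element totals:
  C: 8
  H: 17
  F: 1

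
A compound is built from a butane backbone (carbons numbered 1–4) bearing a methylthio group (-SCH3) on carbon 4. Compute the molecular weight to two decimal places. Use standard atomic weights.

104.21 g/mol

Atom tally by fragment:
  CH3 → C:1 H:3
  CH2 → C:1 H:2
  CH2 → C:1 H:2
  CH2SCH3 → C:2 H:5 S:1
Element totals:
  C: 5
  H: 12
  S: 1
Molecular formula: C5H12S.
  M = 5(12.011) + 12(1.008) + 32.06
    = 60.055 + 12.096 + 32.060 = 104.211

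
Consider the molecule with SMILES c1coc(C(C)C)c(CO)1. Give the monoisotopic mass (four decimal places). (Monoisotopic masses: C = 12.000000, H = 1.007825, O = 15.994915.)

Atom tally by fragment:
  furan ring core → C:4 H:4 O:1
  (− 2 ring H displaced by substituents)
  + CH(CH3)2 → C:3 H:7
  + CH2OH → C:1 H:3 O:1
Element totals:
  C: 8
  H: 12
  O: 2
Molecular formula: C8H12O2.
  M = 8(12.0) + 12(1.007825) + 2(15.994915)
    = 96.000000 + 12.093900 + 31.989830 = 140.083730

140.0837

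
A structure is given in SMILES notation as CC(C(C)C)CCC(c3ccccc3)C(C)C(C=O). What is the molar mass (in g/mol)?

Atom tally by fragment:
  CH3 → C:1 H:3
  CH(CH(CH3)2) → C:4 H:8
  CH2 → C:1 H:2
  CH2 → C:1 H:2
  CH(C6H5) → C:7 H:6
  CH(CH3) → C:2 H:4
  CH2CHO → C:2 H:3 O:1
Element totals:
  C: 18
  H: 28
  O: 1
Molecular formula: C18H28O.
  M = 18(12.011) + 28(1.008) + 15.999
    = 216.198 + 28.224 + 15.999 = 260.421

260.42 g/mol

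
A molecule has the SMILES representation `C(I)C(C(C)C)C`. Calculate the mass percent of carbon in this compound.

33.98%

Atom tally by fragment:
  ICH2 → C:1 H:2 I:1
  CH(CH(CH3)2) → C:4 H:8
  CH3 → C:1 H:3
Element totals:
  C: 6
  H: 13
  I: 1
Molecular formula: C6H13I.
Molar mass = 212.074 g/mol.
Mass from C: 6 × 12.011 = 72.066 g/mol.
%C = 72.066 / 212.074 × 100 = 33.98%.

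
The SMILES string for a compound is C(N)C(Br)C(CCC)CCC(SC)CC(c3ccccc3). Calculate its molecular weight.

Atom tally by fragment:
  H2NCH2 → C:1 H:4 N:1
  CH(Br) → C:1 H:1 Br:1
  CH(CH2CH2CH3) → C:4 H:8
  CH2 → C:1 H:2
  CH2 → C:1 H:2
  CH(SCH3) → C:2 H:4 S:1
  CH2 → C:1 H:2
  CH2C6H5 → C:7 H:7
Element totals:
  C: 18
  H: 30
  Br: 1
  N: 1
  S: 1
Molecular formula: C18H30BrNS.
  M = 18(12.011) + 30(1.008) + 79.904 + 14.007 + 32.06
    = 216.198 + 30.240 + 79.904 + 14.007 + 32.060 = 372.409

372.41 g/mol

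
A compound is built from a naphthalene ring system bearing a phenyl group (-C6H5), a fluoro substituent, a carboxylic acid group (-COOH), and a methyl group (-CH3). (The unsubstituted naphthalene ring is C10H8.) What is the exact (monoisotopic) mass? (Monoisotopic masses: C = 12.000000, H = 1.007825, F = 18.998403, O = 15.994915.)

280.0900

Atom tally by fragment:
  naphthalene ring system core → C:10 H:8
  (− 4 ring H displaced by substituents)
  + C6H5 → C:6 H:5
  + F → F:1
  + COOH → C:1 H:1 O:2
  + CH3 → C:1 H:3
Element totals:
  C: 18
  H: 13
  F: 1
  O: 2
Molecular formula: C18H13FO2.
  M = 18(12.0) + 13(1.007825) + 18.998403 + 2(15.994915)
    = 216.000000 + 13.101725 + 18.998403 + 31.989830 = 280.089958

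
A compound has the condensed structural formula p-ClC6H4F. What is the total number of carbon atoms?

Element totals:
  C: 6
  H: 4
  Cl: 1
  F: 1

6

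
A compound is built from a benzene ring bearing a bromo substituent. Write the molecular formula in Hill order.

Atom tally by fragment:
  benzene ring core → C:6 H:6
  (− 1 ring H displaced by substituents)
  + Br → Br:1
Element totals:
  C: 6
  H: 5
  Br: 1

C6H5Br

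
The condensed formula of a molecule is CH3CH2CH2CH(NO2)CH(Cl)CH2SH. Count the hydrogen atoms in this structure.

12

Element totals:
  C: 6
  H: 12
  Cl: 1
  N: 1
  O: 2
  S: 1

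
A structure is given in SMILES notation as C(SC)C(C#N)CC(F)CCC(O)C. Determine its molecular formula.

C10H18FNOS

Atom tally by fragment:
  CH3SCH2 → C:2 H:5 S:1
  CH(CN) → C:2 H:1 N:1
  CH2 → C:1 H:2
  CH(F) → C:1 H:1 F:1
  CH2 → C:1 H:2
  CH2 → C:1 H:2
  CH(OH) → C:1 H:2 O:1
  CH3 → C:1 H:3
Element totals:
  C: 10
  H: 18
  F: 1
  N: 1
  O: 1
  S: 1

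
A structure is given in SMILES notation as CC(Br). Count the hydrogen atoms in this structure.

5

Atom tally by fragment:
  CH3 → C:1 H:3
  CH2Br → C:1 H:2 Br:1
Element totals:
  C: 2
  H: 5
  Br: 1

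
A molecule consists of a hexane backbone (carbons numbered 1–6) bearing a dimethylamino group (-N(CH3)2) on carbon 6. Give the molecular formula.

Atom tally by fragment:
  CH3 → C:1 H:3
  CH2 → C:1 H:2
  CH2 → C:1 H:2
  CH2 → C:1 H:2
  CH2 → C:1 H:2
  CH2N(CH3)2 → C:3 H:8 N:1
Element totals:
  C: 8
  H: 19
  N: 1

C8H19N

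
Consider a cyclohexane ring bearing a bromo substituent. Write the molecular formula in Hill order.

Atom tally by fragment:
  cyclohexane ring core → C:6 H:12
  (− 1 ring H displaced by substituents)
  + Br → Br:1
Element totals:
  C: 6
  H: 11
  Br: 1

C6H11Br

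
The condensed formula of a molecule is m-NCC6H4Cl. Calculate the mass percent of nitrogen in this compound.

Atom tally by fragment:
  benzene ring core → C:6 H:6
  (− 2 ring H displaced by substituents)
  + CN → C:1 N:1
  + Cl → Cl:1
Element totals:
  C: 7
  H: 4
  Cl: 1
  N: 1
Molecular formula: C7H4ClN.
Molar mass = 137.566 g/mol.
Mass from N: 1 × 14.007 = 14.007 g/mol.
%N = 14.007 / 137.566 × 100 = 10.18%.

10.18%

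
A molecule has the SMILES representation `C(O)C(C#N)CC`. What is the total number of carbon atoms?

Atom tally by fragment:
  HOCH2 → C:1 H:3 O:1
  CH(CN) → C:2 H:1 N:1
  CH2 → C:1 H:2
  CH3 → C:1 H:3
Element totals:
  C: 5
  H: 9
  N: 1
  O: 1

5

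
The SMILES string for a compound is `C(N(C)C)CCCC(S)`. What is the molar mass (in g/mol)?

147.28 g/mol

Atom tally by fragment:
  (CH3)2NCH2 → C:3 H:8 N:1
  CH2 → C:1 H:2
  CH2 → C:1 H:2
  CH2 → C:1 H:2
  CH2SH → C:1 H:3 S:1
Element totals:
  C: 7
  H: 17
  N: 1
  S: 1
Molecular formula: C7H17NS.
  M = 7(12.011) + 17(1.008) + 14.007 + 32.06
    = 84.077 + 17.136 + 14.007 + 32.060 = 147.280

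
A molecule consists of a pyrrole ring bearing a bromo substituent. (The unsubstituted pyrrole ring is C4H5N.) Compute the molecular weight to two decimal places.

145.99 g/mol

Atom tally by fragment:
  pyrrole ring core → C:4 H:5 N:1
  (− 1 ring H displaced by substituents)
  + Br → Br:1
Element totals:
  C: 4
  H: 4
  Br: 1
  N: 1
Molecular formula: C4H4BrN.
  M = 4(12.011) + 4(1.008) + 79.904 + 14.007
    = 48.044 + 4.032 + 79.904 + 14.007 = 145.987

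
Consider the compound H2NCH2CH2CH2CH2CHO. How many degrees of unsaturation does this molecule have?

Element totals:
  C: 5
  H: 11
  N: 1
  O: 1
Molecular formula: C5H11NO.
DoU = (2C + 2 + N − H − X) / 2 = (2·5 + 2 + 1 − 11 − 0) / 2 = 1.

1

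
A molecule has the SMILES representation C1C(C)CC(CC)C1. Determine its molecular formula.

C8H16

Atom tally by fragment:
  cyclopentane ring core → C:5 H:10
  (− 2 ring H displaced by substituents)
  + CH3 → C:1 H:3
  + C2H5 → C:2 H:5
Element totals:
  C: 8
  H: 16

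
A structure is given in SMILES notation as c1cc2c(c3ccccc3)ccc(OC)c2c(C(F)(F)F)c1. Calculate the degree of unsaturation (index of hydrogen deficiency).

11

Atom tally by fragment:
  naphthalene ring system core → C:10 H:8
  (− 3 ring H displaced by substituents)
  + C6H5 → C:6 H:5
  + OCH3 → C:1 H:3 O:1
  + CF3 → C:1 F:3
Element totals:
  C: 18
  H: 13
  F: 3
  O: 1
Molecular formula: C18H13F3O.
DoU = (2C + 2 + N − H − X) / 2 = (2·18 + 2 + 0 − 13 − 3) / 2 = 11.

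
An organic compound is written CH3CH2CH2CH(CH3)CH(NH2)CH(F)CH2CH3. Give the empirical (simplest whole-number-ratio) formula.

Element totals:
  C: 9
  H: 20
  F: 1
  N: 1
Molecular formula: C9H20FN.
gcd of subscripts (9, 1, 20, 1) = 1, so the empirical formula equals the molecular formula.

C9H20FN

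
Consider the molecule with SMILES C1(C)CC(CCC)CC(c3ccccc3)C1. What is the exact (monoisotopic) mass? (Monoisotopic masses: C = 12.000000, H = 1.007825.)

Atom tally by fragment:
  cyclohexane ring core → C:6 H:12
  (− 3 ring H displaced by substituents)
  + CH3 → C:1 H:3
  + CH2CH2CH3 → C:3 H:7
  + C6H5 → C:6 H:5
Element totals:
  C: 16
  H: 24
Molecular formula: C16H24.
  M = 16(12.0) + 24(1.007825)
    = 192.000000 + 24.187800 = 216.187800

216.1878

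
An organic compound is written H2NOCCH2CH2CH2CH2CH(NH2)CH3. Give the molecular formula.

Atom tally by fragment:
  H2NOCCH2 → C:2 H:4 O:1 N:1
  CH2 → C:1 H:2
  CH2 → C:1 H:2
  CH2 → C:1 H:2
  CH(NH2) → C:1 H:3 N:1
  CH3 → C:1 H:3
Element totals:
  C: 7
  H: 16
  N: 2
  O: 1

C7H16N2O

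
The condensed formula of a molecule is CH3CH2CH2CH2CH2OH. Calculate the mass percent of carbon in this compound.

68.13%

Element totals:
  C: 5
  H: 12
  O: 1
Molecular formula: C5H12O.
Molar mass = 88.150 g/mol.
Mass from C: 5 × 12.011 = 60.055 g/mol.
%C = 60.055 / 88.150 × 100 = 68.13%.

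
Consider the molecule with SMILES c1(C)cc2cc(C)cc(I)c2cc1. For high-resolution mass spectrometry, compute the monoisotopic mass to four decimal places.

281.9905

Atom tally by fragment:
  naphthalene ring system core → C:10 H:8
  (− 3 ring H displaced by substituents)
  + CH3 → C:1 H:3
  + CH3 → C:1 H:3
  + I → I:1
Element totals:
  C: 12
  H: 11
  I: 1
Molecular formula: C12H11I.
  M = 12(12.0) + 11(1.007825) + 126.904472
    = 144.000000 + 11.086075 + 126.904472 = 281.990547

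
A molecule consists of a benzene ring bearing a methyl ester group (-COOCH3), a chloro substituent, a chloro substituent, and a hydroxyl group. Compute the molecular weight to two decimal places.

Atom tally by fragment:
  benzene ring core → C:6 H:6
  (− 4 ring H displaced by substituents)
  + COOCH3 → C:2 H:3 O:2
  + Cl → Cl:1
  + Cl → Cl:1
  + OH → O:1 H:1
Element totals:
  C: 8
  H: 6
  Cl: 2
  O: 3
Molecular formula: C8H6Cl2O3.
  M = 8(12.011) + 6(1.008) + 2(35.45) + 3(15.999)
    = 96.088 + 6.048 + 70.900 + 47.997 = 221.033

221.03 g/mol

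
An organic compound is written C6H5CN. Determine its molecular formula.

C7H5N

Atom tally by fragment:
  benzene ring core → C:6 H:6
  (− 1 ring H displaced by substituents)
  + CN → C:1 N:1
Element totals:
  C: 7
  H: 5
  N: 1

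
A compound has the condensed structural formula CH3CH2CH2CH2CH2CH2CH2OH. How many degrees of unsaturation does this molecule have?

0

Element totals:
  C: 7
  H: 16
  O: 1
Molecular formula: C7H16O.
DoU = (2C + 2 + N − H − X) / 2 = (2·7 + 2 + 0 − 16 − 0) / 2 = 0.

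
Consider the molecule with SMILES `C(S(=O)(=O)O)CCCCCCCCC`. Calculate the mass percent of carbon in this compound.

54.02%

Atom tally by fragment:
  HO3SCH2 → C:1 H:3 S:1 O:3
  CH2 → C:1 H:2
  CH2 → C:1 H:2
  CH2 → C:1 H:2
  CH2 → C:1 H:2
  CH2 → C:1 H:2
  CH2 → C:1 H:2
  CH2 → C:1 H:2
  CH2 → C:1 H:2
  CH3 → C:1 H:3
Element totals:
  C: 10
  H: 22
  O: 3
  S: 1
Molecular formula: C10H22O3S.
Molar mass = 222.343 g/mol.
Mass from C: 10 × 12.011 = 120.110 g/mol.
%C = 120.110 / 222.343 × 100 = 54.02%.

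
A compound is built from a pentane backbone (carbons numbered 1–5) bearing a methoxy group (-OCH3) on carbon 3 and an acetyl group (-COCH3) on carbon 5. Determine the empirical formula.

C4H8O

Atom tally by fragment:
  CH3 → C:1 H:3
  CH2 → C:1 H:2
  CH(OCH3) → C:2 H:4 O:1
  CH2 → C:1 H:2
  CH2COCH3 → C:3 H:5 O:1
Element totals:
  C: 8
  H: 16
  O: 2
Molecular formula: C8H16O2.
gcd of subscripts = 2; dividing each by 2:
  C: 8/2 = 4
  H: 16/2 = 8
  O: 2/2 = 1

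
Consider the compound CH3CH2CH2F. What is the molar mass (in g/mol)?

Atom tally by fragment:
  CH3 → C:1 H:3
  CH2 → C:1 H:2
  CH2F → C:1 H:2 F:1
Element totals:
  C: 3
  H: 7
  F: 1
Molecular formula: C3H7F.
  M = 3(12.011) + 7(1.008) + 18.998
    = 36.033 + 7.056 + 18.998 = 62.087

62.09 g/mol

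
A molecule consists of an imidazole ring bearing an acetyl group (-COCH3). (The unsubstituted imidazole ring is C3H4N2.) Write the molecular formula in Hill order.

Atom tally by fragment:
  imidazole ring core → C:3 H:4 N:2
  (− 1 ring H displaced by substituents)
  + COCH3 → C:2 H:3 O:1
Element totals:
  C: 5
  H: 6
  N: 2
  O: 1

C5H6N2O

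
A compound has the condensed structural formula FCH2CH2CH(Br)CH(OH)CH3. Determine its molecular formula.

Element totals:
  C: 5
  H: 10
  Br: 1
  F: 1
  O: 1

C5H10BrFO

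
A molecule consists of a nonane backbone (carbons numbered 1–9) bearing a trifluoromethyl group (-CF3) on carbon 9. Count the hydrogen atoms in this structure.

19

Atom tally by fragment:
  CH3 → C:1 H:3
  CH2 → C:1 H:2
  CH2 → C:1 H:2
  CH2 → C:1 H:2
  CH2 → C:1 H:2
  CH2 → C:1 H:2
  CH2 → C:1 H:2
  CH2 → C:1 H:2
  CH2CF3 → C:2 H:2 F:3
Element totals:
  C: 10
  H: 19
  F: 3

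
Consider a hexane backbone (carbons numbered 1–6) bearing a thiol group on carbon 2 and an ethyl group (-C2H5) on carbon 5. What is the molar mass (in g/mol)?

Atom tally by fragment:
  CH3 → C:1 H:3
  CH(SH) → C:1 H:2 S:1
  CH2 → C:1 H:2
  CH2 → C:1 H:2
  CH(C2H5) → C:3 H:6
  CH3 → C:1 H:3
Element totals:
  C: 8
  H: 18
  S: 1
Molecular formula: C8H18S.
  M = 8(12.011) + 18(1.008) + 32.06
    = 96.088 + 18.144 + 32.060 = 146.292

146.29 g/mol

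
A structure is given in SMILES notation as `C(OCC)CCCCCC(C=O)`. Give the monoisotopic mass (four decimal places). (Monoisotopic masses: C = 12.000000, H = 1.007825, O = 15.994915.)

172.1463

Atom tally by fragment:
  C2H5OCH2 → C:3 H:7 O:1
  CH2 → C:1 H:2
  CH2 → C:1 H:2
  CH2 → C:1 H:2
  CH2 → C:1 H:2
  CH2 → C:1 H:2
  CH2CHO → C:2 H:3 O:1
Element totals:
  C: 10
  H: 20
  O: 2
Molecular formula: C10H20O2.
  M = 10(12.0) + 20(1.007825) + 2(15.994915)
    = 120.000000 + 20.156500 + 31.989830 = 172.146330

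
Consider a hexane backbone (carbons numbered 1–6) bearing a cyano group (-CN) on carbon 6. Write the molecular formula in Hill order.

C7H13N

Atom tally by fragment:
  CH3 → C:1 H:3
  CH2 → C:1 H:2
  CH2 → C:1 H:2
  CH2 → C:1 H:2
  CH2 → C:1 H:2
  CH2CN → C:2 H:2 N:1
Element totals:
  C: 7
  H: 13
  N: 1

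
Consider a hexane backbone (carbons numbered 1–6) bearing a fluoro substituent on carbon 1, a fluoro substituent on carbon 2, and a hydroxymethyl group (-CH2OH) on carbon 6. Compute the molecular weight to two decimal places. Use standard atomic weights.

Atom tally by fragment:
  FCH2 → C:1 H:2 F:1
  CH(F) → C:1 H:1 F:1
  CH2 → C:1 H:2
  CH2 → C:1 H:2
  CH2 → C:1 H:2
  CH2CH2OH → C:2 H:5 O:1
Element totals:
  C: 7
  H: 14
  F: 2
  O: 1
Molecular formula: C7H14F2O.
  M = 7(12.011) + 14(1.008) + 2(18.998) + 15.999
    = 84.077 + 14.112 + 37.996 + 15.999 = 152.184

152.18 g/mol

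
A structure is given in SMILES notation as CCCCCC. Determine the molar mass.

86.18 g/mol

Atom tally by fragment:
  CH3 → C:1 H:3
  CH2 → C:1 H:2
  CH2 → C:1 H:2
  CH2 → C:1 H:2
  CH2 → C:1 H:2
  CH3 → C:1 H:3
Element totals:
  C: 6
  H: 14
Molecular formula: C6H14.
  M = 6(12.011) + 14(1.008)
    = 72.066 + 14.112 = 86.178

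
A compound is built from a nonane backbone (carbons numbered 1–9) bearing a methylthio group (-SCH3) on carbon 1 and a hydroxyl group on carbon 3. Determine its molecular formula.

C10H22OS

Atom tally by fragment:
  CH3SCH2 → C:2 H:5 S:1
  CH2 → C:1 H:2
  CH(OH) → C:1 H:2 O:1
  CH2 → C:1 H:2
  CH2 → C:1 H:2
  CH2 → C:1 H:2
  CH2 → C:1 H:2
  CH2 → C:1 H:2
  CH3 → C:1 H:3
Element totals:
  C: 10
  H: 22
  O: 1
  S: 1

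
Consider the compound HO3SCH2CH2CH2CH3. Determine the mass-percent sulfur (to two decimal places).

23.20%

Atom tally by fragment:
  HO3SCH2 → C:1 H:3 S:1 O:3
  CH2 → C:1 H:2
  CH2 → C:1 H:2
  CH3 → C:1 H:3
Element totals:
  C: 4
  H: 10
  O: 3
  S: 1
Molecular formula: C4H10O3S.
Molar mass = 138.181 g/mol.
Mass from S: 1 × 32.06 = 32.060 g/mol.
%S = 32.060 / 138.181 × 100 = 23.20%.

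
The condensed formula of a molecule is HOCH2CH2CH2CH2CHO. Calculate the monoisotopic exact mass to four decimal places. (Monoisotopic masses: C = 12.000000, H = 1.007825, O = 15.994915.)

Element totals:
  C: 5
  H: 10
  O: 2
Molecular formula: C5H10O2.
  M = 5(12.0) + 10(1.007825) + 2(15.994915)
    = 60.000000 + 10.078250 + 31.989830 = 102.068080

102.0681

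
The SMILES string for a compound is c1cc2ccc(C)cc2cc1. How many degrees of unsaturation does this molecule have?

7

Atom tally by fragment:
  naphthalene ring system core → C:10 H:8
  (− 1 ring H displaced by substituents)
  + CH3 → C:1 H:3
Element totals:
  C: 11
  H: 10
Molecular formula: C11H10.
DoU = (2C + 2 + N − H − X) / 2 = (2·11 + 2 + 0 − 10 − 0) / 2 = 7.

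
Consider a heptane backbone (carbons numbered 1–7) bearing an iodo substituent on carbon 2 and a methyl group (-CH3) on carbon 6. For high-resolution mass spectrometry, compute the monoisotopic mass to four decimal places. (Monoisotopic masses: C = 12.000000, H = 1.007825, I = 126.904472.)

240.0375

Atom tally by fragment:
  CH3 → C:1 H:3
  CH(I) → C:1 H:1 I:1
  CH2 → C:1 H:2
  CH2 → C:1 H:2
  CH2 → C:1 H:2
  CH(CH3) → C:2 H:4
  CH3 → C:1 H:3
Element totals:
  C: 8
  H: 17
  I: 1
Molecular formula: C8H17I.
  M = 8(12.0) + 17(1.007825) + 126.904472
    = 96.000000 + 17.133025 + 126.904472 = 240.037497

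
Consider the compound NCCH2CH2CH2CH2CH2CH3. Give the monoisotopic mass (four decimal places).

111.1048

Element totals:
  C: 7
  H: 13
  N: 1
Molecular formula: C7H13N.
  M = 7(12.0) + 13(1.007825) + 14.003074
    = 84.000000 + 13.101725 + 14.003074 = 111.104799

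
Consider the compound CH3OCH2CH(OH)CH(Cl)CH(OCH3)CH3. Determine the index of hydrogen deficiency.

0

Atom tally by fragment:
  CH3OCH2 → C:2 H:5 O:1
  CH(OH) → C:1 H:2 O:1
  CH(Cl) → C:1 H:1 Cl:1
  CH(OCH3) → C:2 H:4 O:1
  CH3 → C:1 H:3
Element totals:
  C: 7
  H: 15
  Cl: 1
  O: 3
Molecular formula: C7H15ClO3.
DoU = (2C + 2 + N − H − X) / 2 = (2·7 + 2 + 0 − 15 − 1) / 2 = 0.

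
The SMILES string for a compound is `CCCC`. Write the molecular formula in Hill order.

Atom tally by fragment:
  CH3 → C:1 H:3
  CH2 → C:1 H:2
  CH2 → C:1 H:2
  CH3 → C:1 H:3
Element totals:
  C: 4
  H: 10

C4H10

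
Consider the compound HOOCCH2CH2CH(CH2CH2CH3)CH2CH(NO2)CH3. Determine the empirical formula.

Atom tally by fragment:
  HOOCCH2 → C:2 H:3 O:2
  CH2 → C:1 H:2
  CH(CH2CH2CH3) → C:4 H:8
  CH2 → C:1 H:2
  CH(NO2) → C:1 H:1 N:1 O:2
  CH3 → C:1 H:3
Element totals:
  C: 10
  H: 19
  N: 1
  O: 4
Molecular formula: C10H19NO4.
gcd of subscripts (10, 19, 1, 4) = 1, so the empirical formula equals the molecular formula.

C10H19NO4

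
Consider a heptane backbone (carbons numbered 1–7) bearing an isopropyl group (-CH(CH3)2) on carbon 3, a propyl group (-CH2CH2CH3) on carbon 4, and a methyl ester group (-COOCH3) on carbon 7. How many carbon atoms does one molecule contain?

15

Atom tally by fragment:
  CH3 → C:1 H:3
  CH2 → C:1 H:2
  CH(CH(CH3)2) → C:4 H:8
  CH(CH2CH2CH3) → C:4 H:8
  CH2 → C:1 H:2
  CH2 → C:1 H:2
  CH2COOCH3 → C:3 H:5 O:2
Element totals:
  C: 15
  H: 30
  O: 2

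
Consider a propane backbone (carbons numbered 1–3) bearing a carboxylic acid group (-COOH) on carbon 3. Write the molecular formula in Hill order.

C4H8O2

Atom tally by fragment:
  CH3 → C:1 H:3
  CH2 → C:1 H:2
  CH2COOH → C:2 H:3 O:2
Element totals:
  C: 4
  H: 8
  O: 2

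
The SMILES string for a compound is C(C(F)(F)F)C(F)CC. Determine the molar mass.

Atom tally by fragment:
  F3CCH2 → C:2 H:2 F:3
  CH(F) → C:1 H:1 F:1
  CH2 → C:1 H:2
  CH3 → C:1 H:3
Element totals:
  C: 5
  H: 8
  F: 4
Molecular formula: C5H8F4.
  M = 5(12.011) + 8(1.008) + 4(18.998)
    = 60.055 + 8.064 + 75.992 = 144.111

144.11 g/mol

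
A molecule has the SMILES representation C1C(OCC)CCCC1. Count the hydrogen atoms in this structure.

Atom tally by fragment:
  cyclohexane ring core → C:6 H:12
  (− 1 ring H displaced by substituents)
  + OC2H5 → C:2 H:5 O:1
Element totals:
  C: 8
  H: 16
  O: 1

16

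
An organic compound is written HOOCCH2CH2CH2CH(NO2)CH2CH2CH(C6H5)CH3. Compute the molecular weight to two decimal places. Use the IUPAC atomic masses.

279.34 g/mol

Atom tally by fragment:
  HOOCCH2 → C:2 H:3 O:2
  CH2 → C:1 H:2
  CH2 → C:1 H:2
  CH(NO2) → C:1 H:1 N:1 O:2
  CH2 → C:1 H:2
  CH2 → C:1 H:2
  CH(C6H5) → C:7 H:6
  CH3 → C:1 H:3
Element totals:
  C: 15
  H: 21
  N: 1
  O: 4
Molecular formula: C15H21NO4.
  M = 15(12.011) + 21(1.008) + 14.007 + 4(15.999)
    = 180.165 + 21.168 + 14.007 + 63.996 = 279.336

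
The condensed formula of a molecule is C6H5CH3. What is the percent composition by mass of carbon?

91.25%

Element totals:
  C: 7
  H: 8
Molecular formula: C7H8.
Molar mass = 92.141 g/mol.
Mass from C: 7 × 12.011 = 84.077 g/mol.
%C = 84.077 / 92.141 × 100 = 91.25%.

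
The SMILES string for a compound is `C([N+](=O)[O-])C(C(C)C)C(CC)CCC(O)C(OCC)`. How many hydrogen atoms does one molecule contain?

29

Atom tally by fragment:
  O2NCH2 → C:1 H:2 N:1 O:2
  CH(CH(CH3)2) → C:4 H:8
  CH(C2H5) → C:3 H:6
  CH2 → C:1 H:2
  CH2 → C:1 H:2
  CH(OH) → C:1 H:2 O:1
  CH2OC2H5 → C:3 H:7 O:1
Element totals:
  C: 14
  H: 29
  N: 1
  O: 4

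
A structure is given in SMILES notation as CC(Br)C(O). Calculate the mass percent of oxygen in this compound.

Atom tally by fragment:
  CH3 → C:1 H:3
  CH(Br) → C:1 H:1 Br:1
  CH2OH → C:1 H:3 O:1
Element totals:
  C: 3
  H: 7
  Br: 1
  O: 1
Molecular formula: C3H7BrO.
Molar mass = 138.992 g/mol.
Mass from O: 1 × 15.999 = 15.999 g/mol.
%O = 15.999 / 138.992 × 100 = 11.51%.

11.51%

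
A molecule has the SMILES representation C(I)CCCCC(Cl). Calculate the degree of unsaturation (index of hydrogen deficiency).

0

Atom tally by fragment:
  ICH2 → C:1 H:2 I:1
  CH2 → C:1 H:2
  CH2 → C:1 H:2
  CH2 → C:1 H:2
  CH2 → C:1 H:2
  CH2Cl → C:1 H:2 Cl:1
Element totals:
  C: 6
  H: 12
  Cl: 1
  I: 1
Molecular formula: C6H12ClI.
DoU = (2C + 2 + N − H − X) / 2 = (2·6 + 2 + 0 − 12 − 2) / 2 = 0.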